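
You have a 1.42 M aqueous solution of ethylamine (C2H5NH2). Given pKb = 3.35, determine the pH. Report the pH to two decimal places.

pH = 12.40

C2H5NH2 + H2O ⇌ C2H5NH3+ + OH-
Kb = 10^(−3.35) = 4.47 × 10^-4
From the ICE table, Kb = x²/(1.42 − x) = 4.47 × 10^-4.
Since Kb ≪ C₀, x ≈ √(Kb·C₀) = 2.52 × 10^-2 M.
(x/C₀ = 1.8% < 5%, so the approximation holds.)
pOH = 1.60, so pH = 14.00 − pOH = 12.40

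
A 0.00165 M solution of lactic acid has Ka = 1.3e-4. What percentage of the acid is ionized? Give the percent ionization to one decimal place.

24.4%

CH3CH(OH)COOH ⇌ CH3CH(OH)COO- + H+; let x = [H+] at equilibrium.
Ka = x²/(C₀ − x); solving the quadratic gives x = 4.03 × 10^-4 M.
% ionization = x/C₀ × 100% = 4.03 × 10^-4/0.00165 × 100% = 24.4%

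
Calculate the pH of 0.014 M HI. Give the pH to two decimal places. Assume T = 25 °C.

pH = 1.85

HI is a strong acid and dissociates completely, so [H+] = 0.014 M.
pH = -log(0.014) = 1.85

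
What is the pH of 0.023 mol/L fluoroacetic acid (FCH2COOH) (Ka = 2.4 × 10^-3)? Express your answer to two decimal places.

pH = 2.20

FCH2COOH ⇌ FCH2COO- + H+
Let x = [H+] at equilibrium. Ka = x²/(0.023 − x).
Here C₀/Ka ≈ 9.58, so the small-x approximation fails. Use the quadratic:
x = [−0.0024 + √(0.0024² + 0.000221)]/2 = 6.33 × 10^-3 M
pH = −log[H+] = −log(6.33 × 10^-3) = 2.20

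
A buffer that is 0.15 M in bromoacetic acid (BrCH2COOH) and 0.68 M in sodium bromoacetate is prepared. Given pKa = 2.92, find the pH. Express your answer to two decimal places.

pH = 3.58

Using pH = pKa + log([base]/[acid]) with [base]/[acid] = 0.68/0.15:
pH = 2.92 + (+0.656) = 3.58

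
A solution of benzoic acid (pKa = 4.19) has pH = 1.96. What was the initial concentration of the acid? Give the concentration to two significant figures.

C₀ = 1.9 M

[H+] = 10^(-1.96) = 1.10 × 10^-2 M = x
Ka = 10^(−4.19) = 6.46 × 10^-5
Ka = x²/(C₀ − x) ⇒ C₀ = x + x²/Ka
C₀ = 1.10 × 10^-2 + (1.10 × 10^-2)²/(6.46 × 10^-5) = 1.88 M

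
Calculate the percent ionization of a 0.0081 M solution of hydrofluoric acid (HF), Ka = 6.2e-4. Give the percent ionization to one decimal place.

24.1%

HF ⇌ F- + H+; let x = [H+] at equilibrium.
Solve x² + 0.00062x − 5.02e-06 = 0 → x = 1.95 × 10^-3 M
Fraction ionized = 1.95 × 10^-3 / 0.0081 = 0.2407 → 24.1%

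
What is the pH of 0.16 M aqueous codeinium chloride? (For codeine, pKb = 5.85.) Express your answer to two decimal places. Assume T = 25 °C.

C18H22NO3+ is the conjugate acid of the weak base C18H21NO3.
Kb = 10^(−5.85) = 1.41 × 10^-6
Ka = Kw/Kb = 1.0×10^-14 / 1.41 × 10^-6 = 7.09 × 10^-9
From the ICE table, Ka = [H+]²/(0.16 − [H+]) = 7.09 × 10^-9.
Neglecting [H+] in the denominator: [H+] = √(7.09 × 10^-9 × 0.16) = 3.37 × 10^-5 M
pH = −log[H+] = −log(3.37 × 10^-5) = 4.47

pH = 4.47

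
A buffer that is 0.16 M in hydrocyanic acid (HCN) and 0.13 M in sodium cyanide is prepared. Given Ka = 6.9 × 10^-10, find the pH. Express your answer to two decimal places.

pH = 9.07

pKa = −log(6.9 × 10^-10) = 9.161
Henderson–Hasselbalch: pH = pKa + log([CN-]/[HCN]) = 9.161 + log(0.13/0.16)
pH = 9.161 + (-0.090) = 9.07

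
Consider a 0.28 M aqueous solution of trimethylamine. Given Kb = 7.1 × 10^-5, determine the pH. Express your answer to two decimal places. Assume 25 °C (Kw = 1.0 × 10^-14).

(CH3)3N + H2O ⇌ (CH3)3NH+ + OH-
From the ICE table, Kb = x²/(0.28 − x) = 7.1 × 10^-5.
Since Kb ≪ C₀, x ≈ √(Kb·C₀) = 4.46 × 10^-3 M.
pOH = −log(4.46 × 10^-3) = 2.35; pH = 14.00 − 2.35 = 11.65

pH = 11.65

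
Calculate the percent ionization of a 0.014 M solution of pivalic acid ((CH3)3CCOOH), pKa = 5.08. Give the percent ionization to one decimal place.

2.4%

(CH3)3CCOOH ⇌ (CH3)3CCOO- + H+; let x = [H+] at equilibrium.
Ka = 10^(−5.08) = 8.32 × 10^-6
x ≈ √(Ka·C₀) = √(8.32 × 10^-6 × 0.014) = 3.41 × 10^-4 M
Fraction ionized = 3.41 × 10^-4 / 0.014 = 0.0244 → 2.4%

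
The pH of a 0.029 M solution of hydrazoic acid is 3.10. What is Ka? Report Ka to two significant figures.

Ka = 2.2 × 10^-5

[H+] = 10^(-3.10) = 7.94 × 10^-4 M
At equilibrium [HA] = 0.029 − 7.94 × 10^-4 = 2.82 × 10^-2 M
Ka = [H+][A-]/[HA] = (7.94 × 10^-4)² / 2.82 × 10^-2 = 2.2 × 10^-5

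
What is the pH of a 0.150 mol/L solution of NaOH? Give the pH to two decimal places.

pH = 13.18

NaOH is a strong base; [OH-] = 0.15 M.
pOH = -log(0.15) = 0.82
pH = 14.00 - 0.82 = 13.18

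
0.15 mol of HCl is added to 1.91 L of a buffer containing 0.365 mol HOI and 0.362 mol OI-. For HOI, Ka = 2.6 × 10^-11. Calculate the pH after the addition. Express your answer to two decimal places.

Added H+ converts OI- to HOI: HOI → 0.515 mol, OI- → 0.212 mol.
pKa = −log(2.6 × 10^-11) = 10.585
pH = pKa + log(n_OI-/n_HOI) = 10.585 + log(0.212/0.515) = 10.585 + (-0.385)

pH = 10.20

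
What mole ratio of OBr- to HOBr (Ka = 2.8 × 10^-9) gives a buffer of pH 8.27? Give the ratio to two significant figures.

pKa = -log(2.8 × 10^-9) = 8.553
pH = pKa + log(r) ⇒ log(r) = 8.27 − 8.553 = -0.283
r = [OBr-]/[HOBr] = 10^(-0.283) = 0.521

ratio = 0.52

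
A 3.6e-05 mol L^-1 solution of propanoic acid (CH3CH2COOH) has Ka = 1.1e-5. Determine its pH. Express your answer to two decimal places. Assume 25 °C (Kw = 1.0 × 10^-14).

CH3CH2COOH ⇌ CH3CH2COO- + H+
Let x = [H+] at equilibrium. Ka = x²/(3.6e-05 − x).
Here C₀/Ka ≈ 3.27, so the small-x approximation fails. Use the quadratic:
x = [−1.1e-05 + √(1.1e-05² + 1.58e-09)]/2 = 1.51 × 10^-5 M
pH = −log(1.51 × 10^-5) = 4.82

pH = 4.82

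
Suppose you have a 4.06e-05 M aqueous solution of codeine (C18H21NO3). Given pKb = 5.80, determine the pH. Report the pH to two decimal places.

C18H21NO3 + H2O ⇌ C18H22NO3+ + OH-
Kb = 10^(−5.80) = 1.58 × 10^-6
From the ICE table, Kb = x²/(4.06e-05 − x) = 1.58 × 10^-6.
Here C₀/Kb ≈ 25.7, so the small-x approximation fails. Use the quadratic:
x = (−Kb + √(Kb² + 4·Kb·C₀))/2 = 7.26 × 10^-6 M
pOH = 5.14, so pH = 14.00 − pOH = 8.86

pH = 8.86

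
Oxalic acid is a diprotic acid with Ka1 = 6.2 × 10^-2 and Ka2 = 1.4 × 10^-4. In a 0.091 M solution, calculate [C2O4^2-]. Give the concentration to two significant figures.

First ionization gives [H+] ≈ [HC2O4-] = 5.03 × 10^-2 M.
Second step: Ka2 = [H+][C2O4^2-]/[HC2O4-] ≈ [C2O4^2-] (since [H+] ≈ [HC2O4-]).
So [C2O4^2-] ≈ Ka2.

1.4 × 10^-4 M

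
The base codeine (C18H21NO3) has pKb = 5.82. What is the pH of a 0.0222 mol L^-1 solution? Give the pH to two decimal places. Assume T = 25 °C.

pH = 10.26

C18H21NO3 + H2O ⇌ C18H22NO3+ + OH-
Kb = 10^(−5.82) = 1.51 × 10^-6
Let x = [OH-] at equilibrium. Kb = x²/(0.0222 − x).
Since Kb ≪ C₀, x ≈ √(Kb·C₀) = 1.83 × 10^-4 M.
Check: 0.82% ionized — well under 5%, approximation valid.
pOH = −log(1.83 × 10^-4) = 3.74; pH = 14.00 − 3.74 = 10.26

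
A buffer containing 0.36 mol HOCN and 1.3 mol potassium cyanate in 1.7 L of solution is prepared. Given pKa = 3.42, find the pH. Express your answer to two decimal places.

pH = 3.98

Henderson–Hasselbalch: pH = pKa + log([OCN-]/[HOCN]) = 3.42 + log(1.3/0.36)
pH = 3.42 + (+0.558) = 3.98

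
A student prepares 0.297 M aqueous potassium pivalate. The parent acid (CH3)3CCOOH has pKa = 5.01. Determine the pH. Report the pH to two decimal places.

pH = 9.24

(CH3)3CCOO- is the conjugate base of the weak acid (CH3)3CCOOH.
Ka = 10^(−5.01) = 9.77 × 10^-6
Kb = Kw/Ka = 1.0×10^-14 / 9.77 × 10^-6 = 1.02 × 10^-9
From the ICE table, Kb = [OH-]²/(0.297 − [OH-]) = 1.02 × 10^-9.
Assume [OH-] ≪ 0.297: [OH-] ≈ √(1.02 × 10^-9 × 0.297) = 1.74 × 10^-5 M
([OH-]/C₀ = 0.0059% < 5%, so the approximation holds.)
pOH = −log(1.74 × 10^-5) = 4.76; pH = 14.00 − 4.76 = 9.24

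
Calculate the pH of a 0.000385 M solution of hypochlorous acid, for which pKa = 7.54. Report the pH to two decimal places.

pH = 5.48

HOCl ⇌ OCl- + H+
Ka = 10^(−7.54) = 2.88 × 10^-8
From the ICE table, Ka = x²/(0.000385 − x) = 2.88 × 10^-8.
Assume x ≪ 0.000385: x ≈ √(2.88 × 10^-8 × 0.000385) = 3.33 × 10^-6 M
(x/C₀ = 0.86% < 5%, so the approximation holds.)
pH = −log(3.33 × 10^-6) = 5.48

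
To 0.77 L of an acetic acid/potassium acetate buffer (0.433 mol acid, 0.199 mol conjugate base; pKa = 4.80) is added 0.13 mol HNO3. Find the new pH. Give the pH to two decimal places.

pH = 3.89

Added H+ converts CH3COO- to CH3COOH: CH3COOH → 0.563 mol, CH3COO- → 0.069 mol.
pH = pKa + log([A⁻]/[HA]) = 4.80 + log(0.069/0.563) = 4.80 -0.912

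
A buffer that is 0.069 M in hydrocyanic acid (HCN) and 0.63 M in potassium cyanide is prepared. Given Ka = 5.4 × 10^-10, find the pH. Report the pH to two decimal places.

pKa = −log(5.4 × 10^-10) = 9.268
Henderson–Hasselbalch: pH = pKa + log([CN-]/[HCN]) = 9.268 + log(0.63/0.069)
pH = 9.268 + (+0.960) = 10.23

pH = 10.23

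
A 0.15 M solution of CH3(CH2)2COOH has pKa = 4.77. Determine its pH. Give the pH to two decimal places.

pH = 2.80

CH3(CH2)2COOH ⇌ CH3(CH2)2COO- + H+
Ka = 10^(−4.77) = 1.70 × 10^-5
From the ICE table, Ka = [H+]²/(0.15 − [H+]) = 1.70 × 10^-5.
Assume [H+] ≪ 0.15: [H+] ≈ √(1.70 × 10^-5 × 0.15) = 1.60 × 10^-3 M
([H+]/C₀ = 1.1% < 5%, so the approximation holds.)
pH = −log(1.60 × 10^-3) = 2.80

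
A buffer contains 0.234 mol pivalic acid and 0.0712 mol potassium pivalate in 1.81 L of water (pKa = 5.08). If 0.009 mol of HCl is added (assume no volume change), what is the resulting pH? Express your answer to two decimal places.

pH = 4.49

After neutralization: n((CH3)3CCOOH) = 0.243 mol, n((CH3)3CCOO-) = 0.0622 mol.
pH = pKa + log([A⁻]/[HA]) = 5.08 + log(0.0622/0.243) = 5.08 -0.592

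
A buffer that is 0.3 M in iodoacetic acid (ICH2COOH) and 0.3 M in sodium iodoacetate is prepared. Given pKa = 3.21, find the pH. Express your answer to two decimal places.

Using pH = pKa + log([base]/[acid]) with [base]/[acid] = 0.3/0.3:
pH = 3.21 + (+0.000) = 3.21

pH = 3.21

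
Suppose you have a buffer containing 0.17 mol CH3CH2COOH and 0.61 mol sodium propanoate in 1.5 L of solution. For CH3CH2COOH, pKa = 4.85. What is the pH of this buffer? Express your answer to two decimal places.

pH = 5.40

pH = pKa + log([A⁻]/[HA]) = 4.85 + log(0.61/0.17)
pH = 4.85 + (+0.555) = 5.40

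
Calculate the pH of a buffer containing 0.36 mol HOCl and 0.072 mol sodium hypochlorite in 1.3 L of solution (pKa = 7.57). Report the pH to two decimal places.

Henderson–Hasselbalch: pH = pKa + log([OCl-]/[HOCl]) = 7.57 + log(0.072/0.36)
pH = 7.57 + (-0.699) = 6.87

pH = 6.87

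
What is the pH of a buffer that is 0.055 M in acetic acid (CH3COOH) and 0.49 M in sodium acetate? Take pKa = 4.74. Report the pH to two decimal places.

Henderson–Hasselbalch: pH = pKa + log([CH3COO-]/[CH3COOH]) = 4.74 + log(0.49/0.055)
pH = 4.74 + (+0.950) = 5.69

pH = 5.69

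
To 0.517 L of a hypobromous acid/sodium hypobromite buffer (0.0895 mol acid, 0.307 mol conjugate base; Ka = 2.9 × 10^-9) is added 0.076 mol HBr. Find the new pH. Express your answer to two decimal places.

Added H+ converts OBr- to HOBr: HOBr → 0.165 mol, OBr- → 0.231 mol.
pKa = −log(2.9 × 10^-9) = 8.538
Henderson–Hasselbalch with mole ratio 0.231/0.165: pH = 8.538 + (+0.146)

pH = 8.68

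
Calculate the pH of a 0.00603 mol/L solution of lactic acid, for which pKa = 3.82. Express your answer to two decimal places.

CH3CH(OH)COOH ⇌ CH3CH(OH)COO- + H+
Ka = 10^(−3.82) = 1.51 × 10^-4
Ka = x²/(0.00603 − x) = 1.51 × 10^-4
Here C₀/Ka ≈ 39.9, so the small-x approximation fails. Use the quadratic:
x = [−0.000151 + √(0.000151² + 3.64e-06)]/2 = 8.82 × 10^-4 M
pH = −log(8.82 × 10^-4) = 3.05

pH = 3.05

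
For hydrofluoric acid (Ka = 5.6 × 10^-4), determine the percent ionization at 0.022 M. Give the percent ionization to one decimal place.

HF ⇌ F- + H+; let x = [H+] at equilibrium.
Solve x² + 0.00056x − 1.23e-05 = 0 → x = 3.24 × 10^-3 M
% ionization = x/C₀ × 100% = 3.24 × 10^-3/0.022 × 100% = 14.7%

14.7%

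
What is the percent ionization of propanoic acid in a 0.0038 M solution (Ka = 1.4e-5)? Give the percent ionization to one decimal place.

CH3CH2COOH ⇌ CH3CH2COO- + H+; let x = [H+] at equilibrium.
Solve x² + 1.4e-05x − 5.32e-08 = 0 → x = 2.24 × 10^-4 M
% ionization = x/C₀ × 100% = 2.24 × 10^-4/0.0038 × 100% = 5.9%

5.9%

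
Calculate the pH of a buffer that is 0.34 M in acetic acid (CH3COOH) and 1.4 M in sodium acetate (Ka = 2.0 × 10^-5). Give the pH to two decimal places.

pH = 5.31

pKa = −log(2.0 × 10^-5) = 4.699
pH = pKa + log([A⁻]/[HA]) = 4.699 + log(1.4/0.34)
pH = 4.699 + (+0.615) = 5.31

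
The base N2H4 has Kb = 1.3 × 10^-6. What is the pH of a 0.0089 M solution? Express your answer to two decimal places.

N2H4 + H2O ⇌ N2H5+ + OH-
Kb = [OH-]²/(0.0089 − [OH-]) = 1.3 × 10^-6
Since Kb ≪ C₀, [OH-] ≈ √(Kb·C₀) = 1.08 × 10^-4 M.
pOH = −log(1.08 × 10^-4) = 3.97; pH = 14.00 − 3.97 = 10.03

pH = 10.03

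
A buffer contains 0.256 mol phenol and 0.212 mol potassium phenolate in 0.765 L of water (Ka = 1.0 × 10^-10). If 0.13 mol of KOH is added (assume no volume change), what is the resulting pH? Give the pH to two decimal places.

pH = 10.43

After neutralization: n(C6H5OH) = 0.126 mol, n(C6H5O-) = 0.342 mol.
pKa = −log(1.0 × 10^-10) = 10.000
pH = pKa + log([A⁻]/[HA]) = 10.000 + log(0.342/0.126) = 10.000 +0.434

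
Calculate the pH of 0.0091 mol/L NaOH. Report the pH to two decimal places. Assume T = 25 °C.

pH = 11.96

NaOH is a strong base; [OH-] = 0.0091 M.
pOH = -log(0.0091) = 2.04
pH = 14.00 - 2.04 = 11.96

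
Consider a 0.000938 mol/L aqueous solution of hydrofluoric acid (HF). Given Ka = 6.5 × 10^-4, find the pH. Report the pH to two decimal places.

pH = 3.28

HF ⇌ F- + H+
From the ICE table, Ka = [H+]²/(0.000938 − [H+]) = 6.5 × 10^-4.
Here C₀/Ka ≈ 1.44, so the small-[H+] approximation fails. Use the quadratic:
[H+] = [−0.00065 + √(0.00065² + 2.44e-06)]/2 = 5.21 × 10^-4 M
pH = −log[H+] = −log(5.21 × 10^-4) = 3.28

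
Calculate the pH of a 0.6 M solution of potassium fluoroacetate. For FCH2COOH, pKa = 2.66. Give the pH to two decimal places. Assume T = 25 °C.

FCH2COO- is the conjugate base of the weak acid FCH2COOH.
Ka = 10^(−2.66) = 2.19 × 10^-3
Kb = Kw/Ka = 1.0×10^-14 / 2.19 × 10^-3 = 4.57 × 10^-12
Kb = x²/(0.6 − x) = 4.57 × 10^-12
Since Kb ≪ C₀, x ≈ √(Kb·C₀) = 1.66 × 10^-6 M.
Check: 0.00028% ionized — well under 5%, approximation valid.
pOH = 5.78, so pH = 14.00 − pOH = 8.22

pH = 8.22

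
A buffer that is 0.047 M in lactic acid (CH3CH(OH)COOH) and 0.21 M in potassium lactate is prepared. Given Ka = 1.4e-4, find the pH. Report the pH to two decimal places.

pH = 4.50

pKa = −log(1.4 × 10^-4) = 3.854
pH = pKa + log([A⁻]/[HA]) = 3.854 + log(0.21/0.047)
pH = 3.854 + (+0.650) = 4.50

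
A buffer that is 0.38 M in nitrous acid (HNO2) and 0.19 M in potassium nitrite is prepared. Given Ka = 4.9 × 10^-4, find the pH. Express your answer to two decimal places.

pH = 3.01

pKa = −log(4.9 × 10^-4) = 3.310
Using pH = pKa + log([base]/[acid]) with [base]/[acid] = 0.19/0.38:
pH = 3.310 + (-0.301) = 3.01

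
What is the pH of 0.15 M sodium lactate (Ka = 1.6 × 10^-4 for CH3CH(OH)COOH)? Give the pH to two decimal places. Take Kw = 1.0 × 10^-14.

pH = 8.49

CH3CH(OH)COO- is the conjugate base of the weak acid CH3CH(OH)COOH.
Kb = Kw/Ka = 1.0×10^-14 / 1.6 × 10^-4 = 6.25 × 10^-11
Let x = [OH-] at equilibrium. Kb = x²/(0.15 − x).
Since Kb ≪ C₀, x ≈ √(Kb·C₀) = 3.06 × 10^-6 M.
Check: 0.002% ionized — well under 5%, approximation valid.
pOH = 5.51, so pH = 14.00 − pOH = 8.49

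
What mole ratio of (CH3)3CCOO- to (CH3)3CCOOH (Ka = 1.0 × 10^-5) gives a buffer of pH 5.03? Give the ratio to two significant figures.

ratio = 1.1

pKa = -log(1.0 × 10^-5) = 5.000
pH = pKa + log(r) ⇒ log(r) = 5.03 − 5.000 = +0.030
r = [(CH3)3CCOO-]/[(CH3)3CCOOH] = 10^(+0.030) = 1.07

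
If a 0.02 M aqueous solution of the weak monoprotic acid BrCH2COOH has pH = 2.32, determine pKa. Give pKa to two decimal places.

pKa = 2.82

[H+] = 10^(-2.32) = 4.79 × 10^-3 M
At equilibrium [HA] = 0.02 − 4.79 × 10^-3 = 1.52 × 10^-2 M
Ka = [H+][A-]/[HA] = (4.79 × 10^-3)² / 1.52 × 10^-2 = 1.51 × 10^-3
pKa = -log(1.51 × 10^-3) = 2.82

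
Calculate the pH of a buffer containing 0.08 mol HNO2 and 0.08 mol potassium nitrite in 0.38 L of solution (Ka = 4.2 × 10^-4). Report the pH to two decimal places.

pKa = −log(4.2 × 10^-4) = 3.377
pH = pKa + log([A⁻]/[HA]) = 3.377 + log(0.08/0.08)
pH = 3.377 + (+0.000) = 3.38

pH = 3.38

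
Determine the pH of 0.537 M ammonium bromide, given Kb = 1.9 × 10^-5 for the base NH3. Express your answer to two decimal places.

pH = 4.77

NH4+ is the conjugate acid of the weak base NH3.
Ka = Kw/Kb = 1.0×10^-14 / 1.9 × 10^-5 = 5.26 × 10^-10
From the ICE table, Ka = x²/(0.537 − x) = 5.26 × 10^-10.
Neglecting x in the denominator: x = √(5.26 × 10^-10 × 0.537) = 1.68 × 10^-5 M
(x/C₀ = 0.0031% < 5%, so the approximation holds.)
pH = −log(1.68 × 10^-5) = 4.77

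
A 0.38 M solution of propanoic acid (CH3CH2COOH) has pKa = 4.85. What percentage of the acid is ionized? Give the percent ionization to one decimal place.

0.6%

CH3CH2COOH ⇌ CH3CH2COO- + H+; let x = [H+] at equilibrium.
Ka = 10^(−4.85) = 1.41 × 10^-5
x ≈ √(Ka·C₀) = √(1.41 × 10^-5 × 0.38) = 2.31 × 10^-3 M
Fraction ionized = 2.31 × 10^-3 / 0.38 = 0.0061 → 0.6%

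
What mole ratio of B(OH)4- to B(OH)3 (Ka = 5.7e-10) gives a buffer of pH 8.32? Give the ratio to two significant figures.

pKa = -log(5.7 × 10^-10) = 9.244
pH = pKa + log(r) ⇒ log(r) = 8.32 − 9.244 = -0.924
r = [B(OH)4-]/[B(OH)3] = 10^(-0.924) = 0.119

ratio = 0.12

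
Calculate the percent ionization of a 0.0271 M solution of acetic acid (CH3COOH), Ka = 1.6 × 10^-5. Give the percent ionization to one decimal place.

CH3COOH ⇌ CH3COO- + H+; let x = [H+] at equilibrium.
x ≈ √(Ka·C₀) = √(1.6 × 10^-5 × 0.0271) = 6.58 × 10^-4 M
Fraction ionized = 6.58 × 10^-4 / 0.0271 = 0.0243 → 2.4%

2.4%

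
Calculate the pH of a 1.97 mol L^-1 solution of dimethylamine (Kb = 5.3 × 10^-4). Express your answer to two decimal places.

(CH3)2NH + H2O ⇌ (CH3)2NH2+ + OH-
From the ICE table, Kb = [OH-]²/(1.97 − [OH-]) = 5.3 × 10^-4.
Assume [OH-] ≪ 1.97: [OH-] ≈ √(5.3 × 10^-4 × 1.97) = 3.23 × 10^-2 M
([OH-]/C₀ = 1.6% < 5%, so the approximation holds.)
pOH = −log(3.23 × 10^-2) = 1.49; pH = 14.00 − 1.49 = 12.51

pH = 12.51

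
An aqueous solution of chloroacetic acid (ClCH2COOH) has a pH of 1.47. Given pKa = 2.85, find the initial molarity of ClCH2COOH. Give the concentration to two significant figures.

[H+] = 10^(-1.47) = 3.39 × 10^-2 M = x
Ka = 10^(−2.85) = 1.41 × 10^-3
Ka = x²/(C₀ − x) ⇒ C₀ = x + x²/Ka
C₀ = 3.39 × 10^-2 + (3.39 × 10^-2)²/(1.41 × 10^-3) = 8.49 × 10^-1 M

C₀ = 8.5 × 10^-1 M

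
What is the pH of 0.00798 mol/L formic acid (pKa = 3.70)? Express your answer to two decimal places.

pH = 2.93

HCOOH ⇌ HCOO- + H+
Ka = 10^(−3.70) = 2.00 × 10^-4
From the ICE table, Ka = [H+]²/(0.00798 − [H+]) = 2.00 × 10^-4.
The 5% rule fails; solving [H+]² + Ka·[H+] − Ka·C₀ = 0 exactly:
[H+] = [−0.0002 + √(0.0002² + 6.38e-06)]/2 = 1.17 × 10^-3 M
pH = −log(1.17 × 10^-3) = 2.93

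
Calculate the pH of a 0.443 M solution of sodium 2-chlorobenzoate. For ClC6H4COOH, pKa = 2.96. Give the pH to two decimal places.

pH = 8.30

ClC6H4COO- is the conjugate base of the weak acid ClC6H4COOH.
Ka = 10^(−2.96) = 1.10 × 10^-3
Kb = Kw/Ka = 1.0×10^-14 / 1.10 × 10^-3 = 9.09 × 10^-12
From the ICE table, Kb = [OH-]²/(0.443 − [OH-]) = 9.09 × 10^-12.
Neglecting [OH-] in the denominator: [OH-] = √(9.09 × 10^-12 × 0.443) = 2.01 × 10^-6 M
pOH = −log(2.01 × 10^-6) = 5.70; pH = 14.00 − 5.70 = 8.30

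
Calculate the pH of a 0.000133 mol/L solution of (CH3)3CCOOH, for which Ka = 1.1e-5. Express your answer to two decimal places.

pH = 4.48

(CH3)3CCOOH ⇌ (CH3)3CCOO- + H+
From the ICE table, Ka = x²/(0.000133 − x) = 1.1 × 10^-5.
x is not negligible relative to C₀; solve x² + 1.1e-05·x − 1.46e-09 = 0.
x = (−Ka + √(Ka² + 4·Ka·C₀))/2 = 3.31 × 10^-5 M
pH = −log[H+] = −log(3.31 × 10^-5) = 4.48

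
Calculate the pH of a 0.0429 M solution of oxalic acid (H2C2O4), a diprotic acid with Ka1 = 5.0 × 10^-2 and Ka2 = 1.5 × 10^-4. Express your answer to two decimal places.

Ka1 ≫ Ka2, so treat the first dissociation as the only significant source of H+.
Ka1 = x²/(0.0429 − x) = 5.0 × 10^-2
Solving the quadratic: x = (−Ka1 + √(Ka1² + 4·Ka1·C₀))/2 = 2.76 × 10^-2 M
pH = −log(2.76 × 10^-2) = 1.56

pH = 1.56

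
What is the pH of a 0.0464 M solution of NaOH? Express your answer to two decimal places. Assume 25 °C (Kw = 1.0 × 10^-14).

pH = 12.67

NaOH is a strong base; [OH-] = 0.0464 M.
pOH = -log(0.0464) = 1.33
pH = 14.00 - 1.33 = 12.67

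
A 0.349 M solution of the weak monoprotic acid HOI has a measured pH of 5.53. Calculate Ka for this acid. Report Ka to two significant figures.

[H+] = 10^(-5.53) = 2.95 × 10^-6 M
At equilibrium [HA] = 0.349 − 2.95 × 10^-6 = 3.49 × 10^-1 M
Ka = [H+][A-]/[HA] = (2.95 × 10^-6)² / 3.49 × 10^-1 = 2.5 × 10^-11

Ka = 2.5 × 10^-11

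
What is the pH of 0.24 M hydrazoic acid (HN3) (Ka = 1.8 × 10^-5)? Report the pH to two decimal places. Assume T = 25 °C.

HN3 ⇌ N3- + H+
Ka = [H+]²/(0.24 − [H+]) = 1.8 × 10^-5
Assume [H+] ≪ 0.24: [H+] ≈ √(1.8 × 10^-5 × 0.24) = 2.08 × 10^-3 M
pH = −log(2.08 × 10^-3) = 2.68

pH = 2.68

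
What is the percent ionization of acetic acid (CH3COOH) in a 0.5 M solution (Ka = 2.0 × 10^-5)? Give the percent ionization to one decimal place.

0.6%

CH3COOH ⇌ CH3COO- + H+; let x = [H+] at equilibrium.
x ≈ √(Ka·C₀) = √(2.0 × 10^-5 × 0.5) = 3.16 × 10^-3 M
Fraction ionized = 3.16 × 10^-3 / 0.5 = 0.0063 → 0.6%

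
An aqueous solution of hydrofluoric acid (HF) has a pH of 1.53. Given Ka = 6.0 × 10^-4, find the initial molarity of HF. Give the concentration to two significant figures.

C₀ = 1.5 M

[H+] = 10^(-1.53) = 2.95 × 10^-2 M = x
Ka = x²/(C₀ − x) ⇒ C₀ = x + x²/Ka
C₀ = 2.95 × 10^-2 + (2.95 × 10^-2)²/(6.0 × 10^-4) = 1.48 M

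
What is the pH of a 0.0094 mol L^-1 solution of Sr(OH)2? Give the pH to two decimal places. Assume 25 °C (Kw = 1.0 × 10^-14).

pH = 12.27

Sr(OH)2 is a strong base (each formula unit releases 2 OH-); [OH-] = 0.0188 M.
pOH = -log(0.0188) = 1.73
pH = 14.00 - 1.73 = 12.27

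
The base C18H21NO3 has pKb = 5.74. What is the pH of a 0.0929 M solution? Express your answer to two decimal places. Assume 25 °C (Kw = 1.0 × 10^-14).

pH = 10.61

C18H21NO3 + H2O ⇌ C18H22NO3+ + OH-
Kb = 10^(−5.74) = 1.82 × 10^-6
Let x = [OH-] at equilibrium. Kb = x²/(0.0929 − x).
Since Kb ≪ C₀, x ≈ √(Kb·C₀) = 4.11 × 10^-4 M.
(x/C₀ = 0.44% < 5%, so the approximation holds.)
pOH = 3.39, so pH = 14.00 − pOH = 10.61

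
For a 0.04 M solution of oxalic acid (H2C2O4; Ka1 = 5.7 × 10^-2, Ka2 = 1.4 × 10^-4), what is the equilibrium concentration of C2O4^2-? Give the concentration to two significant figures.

First ionization gives [H+] ≈ [HC2O4-] = 2.71 × 10^-2 M.
Second step: Ka2 = [H+][C2O4^2-]/[HC2O4-] ≈ [C2O4^2-] (since [H+] ≈ [HC2O4-]).
So [C2O4^2-] ≈ Ka2.

1.4 × 10^-4 M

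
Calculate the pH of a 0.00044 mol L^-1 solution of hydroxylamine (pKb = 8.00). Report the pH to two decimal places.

pH = 8.32

NH2OH + H2O ⇌ NH3OH+ + OH-
Kb = 10^(−8.00) = 1.00 × 10^-8
Kb = [OH-]²/(0.00044 − [OH-]) = 1.00 × 10^-8
Assume [OH-] ≪ 0.00044: [OH-] ≈ √(1.00 × 10^-8 × 0.00044) = 2.10 × 10^-6 M
([OH-]/C₀ = 0.48% < 5%, so the approximation holds.)
pOH = −log(2.10 × 10^-6) = 5.68; pH = 14.00 − 5.68 = 8.32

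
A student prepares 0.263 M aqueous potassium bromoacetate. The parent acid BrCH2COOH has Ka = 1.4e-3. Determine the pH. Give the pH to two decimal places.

BrCH2COO- is the conjugate base of the weak acid BrCH2COOH.
Kb = Kw/Ka = 1.0×10^-14 / 1.4 × 10^-3 = 7.14 × 10^-12
From the ICE table, Kb = [OH-]²/(0.263 − [OH-]) = 7.14 × 10^-12.
Assume [OH-] ≪ 0.263: [OH-] ≈ √(7.14 × 10^-12 × 0.263) = 1.37 × 10^-6 M
Check: 0.00052% ionized — well under 5%, approximation valid.
pOH = 5.86, so pH = 14.00 − pOH = 8.14

pH = 8.14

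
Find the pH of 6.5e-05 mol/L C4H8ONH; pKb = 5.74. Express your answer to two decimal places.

C4H8ONH + H2O ⇌ C4H8ONH2+ + OH-
Kb = 10^(−5.74) = 1.82 × 10^-6
Kb = [OH-]²/(6.5e-05 − [OH-]) = 1.82 × 10^-6
[OH-] is not negligible relative to C₀; solve [OH-]² + 1.82e-06·[OH-] − 1.18e-10 = 0.
[OH-] = (−Kb + √(Kb² + 4·Kb·C₀))/2 = 1.00 × 10^-5 M
pOH = −log(1.00 × 10^-5) = 5.00; pH = 14.00 − 5.00 = 9.00

pH = 9.00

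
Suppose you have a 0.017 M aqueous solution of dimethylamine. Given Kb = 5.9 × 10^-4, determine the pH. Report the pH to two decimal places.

pH = 11.46

(CH3)2NH + H2O ⇌ (CH3)2NH2+ + OH-
From the ICE table, Kb = x²/(0.017 − x) = 5.9 × 10^-4.
The 5% rule fails; solving x² + Kb·x − Kb·C₀ = 0 exactly:
x = [−0.00059 + √(0.00059² + 4.01e-05)]/2 = 2.89 × 10^-3 M
pOH = −log(2.89 × 10^-3) = 2.54; pH = 14.00 − 2.54 = 11.46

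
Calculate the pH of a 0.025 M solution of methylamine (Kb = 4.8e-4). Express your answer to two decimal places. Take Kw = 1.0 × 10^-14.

CH3NH2 + H2O ⇌ CH3NH3+ + OH-
Kb = [OH-]²/(0.025 − [OH-]) = 4.8 × 10^-4
Here C₀/Kb ≈ 52.1, so the small-[OH-] approximation fails. Use the quadratic:
[OH-] = (−Kb + √(Kb² + 4·Kb·C₀))/2 = 3.23 × 10^-3 M
pOH = −log(3.23 × 10^-3) = 2.49; pH = 14.00 − 2.49 = 11.51

pH = 11.51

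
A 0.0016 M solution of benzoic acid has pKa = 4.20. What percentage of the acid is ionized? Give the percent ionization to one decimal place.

C6H5COOH ⇌ C6H5COO- + H+; let x = [H+] at equilibrium.
Ka = 10^(−4.20) = 6.31 × 10^-5
Ka = x²/(C₀ − x); solving the quadratic gives x = 2.88 × 10^-4 M.
Fraction ionized = 2.88 × 10^-4 / 0.0016 = 0.1800 → 18.0%

18.0%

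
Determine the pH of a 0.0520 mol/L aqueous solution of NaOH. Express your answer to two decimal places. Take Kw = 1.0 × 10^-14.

pH = 12.72

NaOH is a strong base; [OH-] = 0.052 M.
pOH = -log(0.052) = 1.28
pH = 14.00 - 1.28 = 12.72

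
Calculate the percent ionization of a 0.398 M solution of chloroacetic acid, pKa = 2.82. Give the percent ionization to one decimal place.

6.0%

ClCH2COOH ⇌ ClCH2COO- + H+; let x = [H+] at equilibrium.
Ka = 10^(−2.82) = 1.51 × 10^-3
Ka = x²/(C₀ − x); solving the quadratic gives x = 2.38 × 10^-2 M.
Fraction ionized = 2.38 × 10^-2 / 0.398 = 0.0598 → 6.0%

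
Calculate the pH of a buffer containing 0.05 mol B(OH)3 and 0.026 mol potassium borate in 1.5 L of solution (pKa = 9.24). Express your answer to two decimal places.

Henderson–Hasselbalch: pH = pKa + log([B(OH)4-]/[B(OH)3]) = 9.24 + log(0.026/0.05)
pH = 9.24 + (-0.284) = 8.96

pH = 8.96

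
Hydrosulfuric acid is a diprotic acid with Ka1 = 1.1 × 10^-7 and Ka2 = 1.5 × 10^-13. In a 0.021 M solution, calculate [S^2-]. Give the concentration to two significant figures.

First ionization gives [H+] ≈ [HS-] = 4.81 × 10^-5 M.
Second step: Ka2 = [H+][S^2-]/[HS-] ≈ [S^2-] (since [H+] ≈ [HS-]).
So [S^2-] ≈ Ka2.

1.5 × 10^-13 M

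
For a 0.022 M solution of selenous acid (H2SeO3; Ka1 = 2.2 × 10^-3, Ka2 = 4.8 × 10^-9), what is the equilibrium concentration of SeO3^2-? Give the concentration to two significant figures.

First ionization gives [H+] ≈ [HSeO3-] = 5.94 × 10^-3 M.
Second step: Ka2 = [H+][SeO3^2-]/[HSeO3-] ≈ [SeO3^2-] (since [H+] ≈ [HSeO3-]).
So [SeO3^2-] ≈ Ka2.

4.8 × 10^-9 M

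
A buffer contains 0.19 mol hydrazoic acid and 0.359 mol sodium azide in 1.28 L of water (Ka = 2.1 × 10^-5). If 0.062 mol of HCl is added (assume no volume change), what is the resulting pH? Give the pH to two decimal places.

pH = 4.75

After neutralization: n(HN3) = 0.252 mol, n(N3-) = 0.297 mol.
pKa = −log(2.1 × 10^-5) = 4.678
pH = pKa + log(n_N3-/n_HN3) = 4.678 + log(0.297/0.252) = 4.678 + (+0.071)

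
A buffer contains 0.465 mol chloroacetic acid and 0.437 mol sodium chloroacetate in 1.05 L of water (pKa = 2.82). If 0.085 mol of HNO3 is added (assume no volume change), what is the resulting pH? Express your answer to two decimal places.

After neutralization: n(ClCH2COOH) = 0.55 mol, n(ClCH2COO-) = 0.352 mol.
pH = pKa + log(n_ClCH2COO-/n_ClCH2COOH) = 2.82 + log(0.352/0.55) = 2.82 + (-0.194)

pH = 2.63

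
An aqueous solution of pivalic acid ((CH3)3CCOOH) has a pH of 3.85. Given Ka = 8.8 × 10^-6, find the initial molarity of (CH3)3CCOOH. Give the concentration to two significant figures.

[H+] = 10^(-3.85) = 1.41 × 10^-4 M = x
Ka = x²/(C₀ − x) ⇒ C₀ = x + x²/Ka
C₀ = 1.41 × 10^-4 + (1.41 × 10^-4)²/(8.8 × 10^-6) = 2.40 × 10^-3 M

C₀ = 2.4 × 10^-3 M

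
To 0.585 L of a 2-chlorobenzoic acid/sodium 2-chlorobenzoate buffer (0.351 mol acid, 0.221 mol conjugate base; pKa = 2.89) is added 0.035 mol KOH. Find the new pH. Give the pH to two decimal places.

After neutralization: n(ClC6H4COOH) = 0.316 mol, n(ClC6H4COO-) = 0.256 mol.
Henderson–Hasselbalch with mole ratio 0.256/0.316: pH = 2.89 + (-0.091)

pH = 2.80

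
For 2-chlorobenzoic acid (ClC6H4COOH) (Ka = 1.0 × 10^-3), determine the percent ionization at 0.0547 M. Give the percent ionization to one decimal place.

ClC6H4COOH ⇌ ClC6H4COO- + H+; let x = [H+] at equilibrium.
Ka = x²/(C₀ − x); solving the quadratic gives x = 6.91 × 10^-3 M.
% ionization = x/C₀ × 100% = 6.91 × 10^-3/0.0547 × 100% = 12.6%

12.6%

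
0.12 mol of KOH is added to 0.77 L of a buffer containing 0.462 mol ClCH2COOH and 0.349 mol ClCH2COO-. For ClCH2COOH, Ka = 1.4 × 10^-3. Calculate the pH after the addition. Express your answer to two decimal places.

pH = 2.99

OH- converts ClCH2COOH to ClCH2COO-: ClCH2COOH → 0.342 mol, ClCH2COO- → 0.469 mol.
pKa = −log(1.4 × 10^-3) = 2.854
Henderson–Hasselbalch with mole ratio 0.469/0.342: pH = 2.854 + (+0.137)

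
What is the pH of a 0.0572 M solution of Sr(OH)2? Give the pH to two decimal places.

Sr(OH)2 is a strong base (each formula unit releases 2 OH-); [OH-] = 0.114 M.
pOH = -log(0.114) = 0.94
pH = 14.00 - 0.94 = 13.06

pH = 13.06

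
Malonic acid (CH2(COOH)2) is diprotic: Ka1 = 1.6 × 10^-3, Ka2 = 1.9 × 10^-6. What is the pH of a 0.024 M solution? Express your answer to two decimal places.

pH = 2.26

Ka1 ≫ Ka2, so treat the first dissociation as the only significant source of H+.
Ka1 = x²/(0.024 − x) = 1.6 × 10^-3
Solving the quadratic: x = (−Ka1 + √(Ka1² + 4·Ka1·C₀))/2 = 5.45 × 10^-3 M
pH = −log(5.45 × 10^-3) = 2.26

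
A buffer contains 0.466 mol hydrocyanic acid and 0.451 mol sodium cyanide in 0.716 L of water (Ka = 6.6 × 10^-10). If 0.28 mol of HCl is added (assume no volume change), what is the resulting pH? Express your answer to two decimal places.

After neutralization: n(HCN) = 0.746 mol, n(CN-) = 0.171 mol.
pKa = −log(6.6 × 10^-10) = 9.180
pH = pKa + log([A⁻]/[HA]) = 9.180 + log(0.171/0.746) = 9.180 -0.640

pH = 8.54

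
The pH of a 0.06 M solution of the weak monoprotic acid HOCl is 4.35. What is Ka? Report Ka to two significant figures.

[H+] = 10^(-4.35) = 4.47 × 10^-5 M
At equilibrium [HA] = 0.06 − 4.47 × 10^-5 = 6.00 × 10^-2 M
Ka = [H+][A-]/[HA] = (4.47 × 10^-5)² / 6.00 × 10^-2 = 3.3 × 10^-8

Ka = 3.3 × 10^-8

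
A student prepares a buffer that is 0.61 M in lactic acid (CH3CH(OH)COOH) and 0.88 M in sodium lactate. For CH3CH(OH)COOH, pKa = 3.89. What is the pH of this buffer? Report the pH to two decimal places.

pH = pKa + log([A⁻]/[HA]) = 3.89 + log(0.88/0.61)
pH = 3.89 + (+0.159) = 4.05

pH = 4.05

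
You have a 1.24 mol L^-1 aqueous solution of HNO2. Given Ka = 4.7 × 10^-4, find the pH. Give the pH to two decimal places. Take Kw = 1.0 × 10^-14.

HNO2 ⇌ NO2- + H+
Ka = x²/(1.24 − x) = 4.7 × 10^-4
Assume x ≪ 1.24: x ≈ √(4.7 × 10^-4 × 1.24) = 2.41 × 10^-2 M
(x/C₀ = 1.9% < 5%, so the approximation holds.)
pH = −log[H+] = −log(2.41 × 10^-2) = 1.62

pH = 1.62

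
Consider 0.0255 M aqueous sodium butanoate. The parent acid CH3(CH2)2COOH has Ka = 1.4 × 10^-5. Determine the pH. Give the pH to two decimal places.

pH = 8.63

CH3(CH2)2COO- is the conjugate base of the weak acid CH3(CH2)2COOH.
Kb = Kw/Ka = 1.0×10^-14 / 1.4 × 10^-5 = 7.14 × 10^-10
Let x = [OH-] at equilibrium. Kb = x²/(0.0255 − x).
Since Kb ≪ C₀, x ≈ √(Kb·C₀) = 4.27 × 10^-6 M.
pOH = −log(4.27 × 10^-6) = 5.37; pH = 14.00 − 5.37 = 8.63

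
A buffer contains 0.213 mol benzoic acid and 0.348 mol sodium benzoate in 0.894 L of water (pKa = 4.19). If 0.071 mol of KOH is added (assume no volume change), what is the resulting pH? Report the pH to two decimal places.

pH = 4.66

After neutralization: n(C6H5COOH) = 0.142 mol, n(C6H5COO-) = 0.419 mol.
pH = pKa + log([A⁻]/[HA]) = 4.19 + log(0.419/0.142) = 4.19 +0.470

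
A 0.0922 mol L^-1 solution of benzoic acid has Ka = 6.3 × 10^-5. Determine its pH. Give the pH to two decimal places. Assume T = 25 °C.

C6H5COOH ⇌ C6H5COO- + H+
Ka = [H+]²/(0.0922 − [H+]) = 6.3 × 10^-5
Assume [H+] ≪ 0.0922: [H+] ≈ √(6.3 × 10^-5 × 0.0922) = 2.41 × 10^-3 M
([H+]/C₀ = 2.6% < 5%, so the approximation holds.)
pH = −log[H+] = −log(2.41 × 10^-3) = 2.62

pH = 2.62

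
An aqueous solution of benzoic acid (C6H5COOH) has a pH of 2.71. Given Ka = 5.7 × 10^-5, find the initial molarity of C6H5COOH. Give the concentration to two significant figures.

[H+] = 10^(-2.71) = 1.95 × 10^-3 M = x
Ka = x²/(C₀ − x) ⇒ C₀ = x + x²/Ka
C₀ = 1.95 × 10^-3 + (1.95 × 10^-3)²/(5.7 × 10^-5) = 6.87 × 10^-2 M

C₀ = 6.9 × 10^-2 M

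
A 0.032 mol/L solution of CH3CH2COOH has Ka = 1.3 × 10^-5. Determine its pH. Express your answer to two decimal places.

CH3CH2COOH ⇌ CH3CH2COO- + H+
Ka = [H+]²/(0.032 − [H+]) = 1.3 × 10^-5
Neglecting [H+] in the denominator: [H+] = √(1.3 × 10^-5 × 0.032) = 6.45 × 10^-4 M
([H+]/C₀ = 2% < 5%, so the approximation holds.)
pH = −log[H+] = −log(6.45 × 10^-4) = 3.19

pH = 3.19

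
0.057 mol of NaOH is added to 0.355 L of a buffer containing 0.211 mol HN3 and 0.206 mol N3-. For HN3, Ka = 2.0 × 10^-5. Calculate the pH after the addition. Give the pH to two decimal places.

OH- converts HN3 to N3-: HN3 → 0.154 mol, N3- → 0.263 mol.
pKa = −log(2.0 × 10^-5) = 4.699
pH = pKa + log(n_N3-/n_HN3) = 4.699 + log(0.263/0.154) = 4.699 + (+0.232)

pH = 4.93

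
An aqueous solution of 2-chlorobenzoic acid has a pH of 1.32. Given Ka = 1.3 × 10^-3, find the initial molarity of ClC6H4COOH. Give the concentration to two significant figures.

C₀ = 1.8 M

[H+] = 10^(-1.32) = 4.79 × 10^-2 M = x
Ka = x²/(C₀ − x) ⇒ C₀ = x + x²/Ka
C₀ = 4.79 × 10^-2 + (4.79 × 10^-2)²/(1.3 × 10^-3) = 1.81 M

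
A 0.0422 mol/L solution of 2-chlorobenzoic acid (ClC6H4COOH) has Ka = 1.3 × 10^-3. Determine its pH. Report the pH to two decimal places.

ClC6H4COOH ⇌ ClC6H4COO- + H+
From the ICE table, Ka = x²/(0.0422 − x) = 1.3 × 10^-3.
x is not negligible relative to C₀; solve x² + 0.0013·x − 5.49e-05 = 0.
x = [−0.0013 + √(0.0013² + 0.000219)]/2 = 6.79 × 10^-3 M
pH = −log[H+] = −log(6.79 × 10^-3) = 2.17

pH = 2.17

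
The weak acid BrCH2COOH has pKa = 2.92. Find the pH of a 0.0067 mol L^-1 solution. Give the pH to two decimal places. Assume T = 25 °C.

BrCH2COOH ⇌ BrCH2COO- + H+
Ka = 10^(−2.92) = 1.20 × 10^-3
Ka = x²/(0.0067 − x) = 1.20 × 10^-3
x is not negligible relative to C₀; solve x² + 0.0012·x − 8.04e-06 = 0.
x = (−Ka + √(Ka² + 4·Ka·C₀))/2 = 2.30 × 10^-3 M
pH = −log[H+] = −log(2.30 × 10^-3) = 2.64

pH = 2.64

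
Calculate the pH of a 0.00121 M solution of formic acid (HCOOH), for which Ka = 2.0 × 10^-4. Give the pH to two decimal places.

HCOOH ⇌ HCOO- + H+
From the ICE table, Ka = [H+]²/(0.00121 − [H+]) = 2.0 × 10^-4.
The 5% rule fails; solving [H+]² + Ka·[H+] − Ka·C₀ = 0 exactly:
[H+] = [−0.0002 + √(0.0002² + 9.68e-07)]/2 = 4.02 × 10^-4 M
pH = −log(4.02 × 10^-4) = 3.40

pH = 3.40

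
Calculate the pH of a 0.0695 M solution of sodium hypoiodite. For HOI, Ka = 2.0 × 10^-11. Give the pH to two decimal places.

OI- is the conjugate base of the weak acid HOI.
Kb = Kw/Ka = 1.0×10^-14 / 2.0 × 10^-11 = 5.00 × 10^-4
From the ICE table, Kb = [OH-]²/(0.0695 − [OH-]) = 5.00 × 10^-4.
[OH-] is not negligible relative to C₀; solve [OH-]² + 0.0005·[OH-] − 3.48e-05 = 0.
[OH-] = (−Kb + √(Kb² + 4·Kb·C₀))/2 = 5.65 × 10^-3 M
pOH = −log(5.65 × 10^-3) = 2.25; pH = 14.00 − 2.25 = 11.75

pH = 11.75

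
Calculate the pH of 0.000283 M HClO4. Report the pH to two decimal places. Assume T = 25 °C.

pH = 3.55

HClO4 is a strong acid and dissociates completely, so [H+] = 0.000283 M.
pH = -log(0.000283) = 3.55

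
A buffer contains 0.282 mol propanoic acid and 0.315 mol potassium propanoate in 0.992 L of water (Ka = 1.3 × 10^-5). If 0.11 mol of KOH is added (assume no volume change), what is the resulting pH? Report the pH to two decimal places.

pH = 5.28

After neutralization: n(CH3CH2COOH) = 0.172 mol, n(CH3CH2COO-) = 0.425 mol.
pKa = −log(1.3 × 10^-5) = 4.886
pH = pKa + log([A⁻]/[HA]) = 4.886 + log(0.425/0.172) = 4.886 +0.393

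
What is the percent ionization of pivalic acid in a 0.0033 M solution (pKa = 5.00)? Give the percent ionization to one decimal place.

5.4%

(CH3)3CCOOH ⇌ (CH3)3CCOO- + H+; let x = [H+] at equilibrium.
Ka = 10^(−5.00) = 1.00 × 10^-5
Solve x² + 1e-05x − 3.3e-08 = 0 → x = 1.77 × 10^-4 M
Fraction ionized = 1.77 × 10^-4 / 0.0033 = 0.0536 → 5.4%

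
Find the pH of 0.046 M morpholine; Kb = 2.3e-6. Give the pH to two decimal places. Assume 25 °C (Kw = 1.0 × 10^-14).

C4H8ONH + H2O ⇌ C4H8ONH2+ + OH-
Kb = [OH-]²/(0.046 − [OH-]) = 2.3 × 10^-6
Neglecting [OH-] in the denominator: [OH-] = √(2.3 × 10^-6 × 0.046) = 3.25 × 10^-4 M
pOH = −log(3.25 × 10^-4) = 3.49; pH = 14.00 − 3.49 = 10.51

pH = 10.51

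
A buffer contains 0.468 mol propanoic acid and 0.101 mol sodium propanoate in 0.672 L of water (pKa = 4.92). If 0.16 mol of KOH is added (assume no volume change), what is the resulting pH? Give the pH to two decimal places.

After neutralization: n(CH3CH2COOH) = 0.308 mol, n(CH3CH2COO-) = 0.261 mol.
pH = pKa + log(n_CH3CH2COO-/n_CH3CH2COOH) = 4.92 + log(0.261/0.308) = 4.92 + (-0.072)

pH = 4.85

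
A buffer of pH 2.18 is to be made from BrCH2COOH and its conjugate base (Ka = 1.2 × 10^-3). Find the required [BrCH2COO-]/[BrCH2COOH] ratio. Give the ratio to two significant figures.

ratio = 0.18

pKa = -log(1.2 × 10^-3) = 2.921
pH = pKa + log(r) ⇒ log(r) = 2.18 − 2.921 = -0.741
r = [BrCH2COO-]/[BrCH2COOH] = 10^(-0.741) = 0.182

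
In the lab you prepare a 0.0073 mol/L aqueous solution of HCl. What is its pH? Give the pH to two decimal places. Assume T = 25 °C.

HCl is a strong acid and dissociates completely, so [H+] = 0.0073 M.
pH = -log(0.0073) = 2.14

pH = 2.14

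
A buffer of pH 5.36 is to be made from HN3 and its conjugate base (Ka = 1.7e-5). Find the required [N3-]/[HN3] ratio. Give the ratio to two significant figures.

ratio = 3.9

pKa = -log(1.7 × 10^-5) = 4.770
pH = pKa + log(r) ⇒ log(r) = 5.36 − 4.770 = +0.590
r = [N3-]/[HN3] = 10^(+0.590) = 3.89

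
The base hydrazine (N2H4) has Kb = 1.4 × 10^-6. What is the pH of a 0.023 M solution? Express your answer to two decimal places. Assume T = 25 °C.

pH = 10.25

N2H4 + H2O ⇌ N2H5+ + OH-
Let x = [OH-] at equilibrium. Kb = x²/(0.023 − x).
Assume x ≪ 0.023: x ≈ √(1.4 × 10^-6 × 0.023) = 1.79 × 10^-4 M
pOH = 3.75, so pH = 14.00 − pOH = 10.25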